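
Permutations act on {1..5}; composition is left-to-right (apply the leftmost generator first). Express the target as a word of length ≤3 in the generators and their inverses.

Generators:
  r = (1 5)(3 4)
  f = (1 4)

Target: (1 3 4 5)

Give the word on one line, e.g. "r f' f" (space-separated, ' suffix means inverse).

f r

  after f: (1 4)
  after r: (1 3 4 5)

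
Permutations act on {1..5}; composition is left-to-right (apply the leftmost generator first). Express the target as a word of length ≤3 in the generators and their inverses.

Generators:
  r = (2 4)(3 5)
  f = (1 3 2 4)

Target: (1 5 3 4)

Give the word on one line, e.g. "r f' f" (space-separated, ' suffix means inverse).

f r

  after f: (1 3 2 4)
  after r: (1 5 3 4)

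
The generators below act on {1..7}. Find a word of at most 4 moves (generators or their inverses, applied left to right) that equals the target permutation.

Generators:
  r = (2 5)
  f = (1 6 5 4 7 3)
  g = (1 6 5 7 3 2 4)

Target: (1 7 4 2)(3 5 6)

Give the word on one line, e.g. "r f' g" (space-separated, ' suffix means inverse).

  after f: (1 6 5 4 7 3)
  after g: (1 5)(2 4 3 6 7)
  after g: (1 7 4 2)(3 5 6)

f g g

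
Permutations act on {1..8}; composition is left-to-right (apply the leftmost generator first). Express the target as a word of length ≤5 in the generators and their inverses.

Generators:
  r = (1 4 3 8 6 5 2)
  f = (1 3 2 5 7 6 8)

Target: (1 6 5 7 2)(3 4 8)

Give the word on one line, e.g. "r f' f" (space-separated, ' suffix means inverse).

f r r

  after f: (1 3 2 5 7 6 8)
  after r: (1 8 4 3)(5 7)
  after r: (1 6 5 7 2)(3 4 8)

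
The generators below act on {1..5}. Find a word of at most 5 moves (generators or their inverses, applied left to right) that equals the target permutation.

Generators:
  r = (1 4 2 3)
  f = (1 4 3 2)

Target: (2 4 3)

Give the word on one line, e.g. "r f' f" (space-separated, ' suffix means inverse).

f f r' f

  after f: (1 4 3 2)
  after f: (1 3)(2 4)
  after r': (1 2)
  after f: (2 4 3)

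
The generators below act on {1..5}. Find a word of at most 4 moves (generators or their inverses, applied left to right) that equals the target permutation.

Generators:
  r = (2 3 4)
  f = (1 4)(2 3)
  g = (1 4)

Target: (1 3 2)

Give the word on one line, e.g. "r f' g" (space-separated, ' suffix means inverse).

f' r f'

  after f': (1 4)(2 3)
  after r: (1 2 4)
  after f': (1 3 2)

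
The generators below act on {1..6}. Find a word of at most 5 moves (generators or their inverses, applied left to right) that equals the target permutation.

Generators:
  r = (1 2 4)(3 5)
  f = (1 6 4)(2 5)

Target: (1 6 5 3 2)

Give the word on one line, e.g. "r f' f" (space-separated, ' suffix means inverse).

  after f: (1 6 4)(2 5)
  after f: (1 4 6)
  after r: (2 4 6)(3 5)
  after f: (1 6 5 3 2)

f f r f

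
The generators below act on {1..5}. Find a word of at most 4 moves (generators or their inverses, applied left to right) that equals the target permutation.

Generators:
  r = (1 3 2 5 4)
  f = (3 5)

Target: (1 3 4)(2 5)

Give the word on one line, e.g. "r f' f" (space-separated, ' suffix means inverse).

  after f: (3 5)
  after r: (1 3 4)(2 5)

f r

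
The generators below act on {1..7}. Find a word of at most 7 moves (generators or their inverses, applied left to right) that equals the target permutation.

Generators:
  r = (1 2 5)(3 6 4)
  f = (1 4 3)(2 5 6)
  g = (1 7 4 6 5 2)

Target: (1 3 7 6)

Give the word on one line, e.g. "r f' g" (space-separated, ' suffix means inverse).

  after f': (1 3 4)(2 6 5)
  after g': (1 3 7)(2 4)
  after r: (1 6 4 5)(2 3 7)
  after r: (1 4)(2 6 3 7 5)
  after f: (1 3 7 6)

f' g' r r f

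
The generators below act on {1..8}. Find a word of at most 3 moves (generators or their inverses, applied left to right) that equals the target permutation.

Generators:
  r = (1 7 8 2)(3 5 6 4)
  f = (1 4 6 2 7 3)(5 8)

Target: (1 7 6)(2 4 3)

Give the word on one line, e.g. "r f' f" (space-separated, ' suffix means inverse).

f' f'

  after f': (1 3 7 2 6 4)(5 8)
  after f': (1 7 6)(2 4 3)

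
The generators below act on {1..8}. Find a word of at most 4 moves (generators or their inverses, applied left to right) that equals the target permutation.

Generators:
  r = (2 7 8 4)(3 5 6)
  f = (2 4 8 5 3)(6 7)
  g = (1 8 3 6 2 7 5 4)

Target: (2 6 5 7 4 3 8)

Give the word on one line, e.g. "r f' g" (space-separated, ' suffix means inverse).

r f'

  after r: (2 7 8 4)(3 5 6)
  after f': (2 6 5 7 4 3 8)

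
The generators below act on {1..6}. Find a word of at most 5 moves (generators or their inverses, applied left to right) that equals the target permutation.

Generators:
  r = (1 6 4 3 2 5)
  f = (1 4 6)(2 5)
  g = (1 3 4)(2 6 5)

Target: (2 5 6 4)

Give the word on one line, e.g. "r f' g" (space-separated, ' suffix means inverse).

  after g': (1 4 3)(2 5 6)
  after f': (3 6 5 4)
  after g': (1 4)(2 5 3)
  after r': (1 6)(4 5)
  after f: (2 5 6 4)

g' f' g' r' f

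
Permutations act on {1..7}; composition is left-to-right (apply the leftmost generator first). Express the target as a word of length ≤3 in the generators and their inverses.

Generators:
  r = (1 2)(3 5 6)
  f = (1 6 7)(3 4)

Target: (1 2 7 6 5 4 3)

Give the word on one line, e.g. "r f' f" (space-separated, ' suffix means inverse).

r' f'

  after r': (1 2)(3 6 5)
  after f': (1 2 7 6 5 4 3)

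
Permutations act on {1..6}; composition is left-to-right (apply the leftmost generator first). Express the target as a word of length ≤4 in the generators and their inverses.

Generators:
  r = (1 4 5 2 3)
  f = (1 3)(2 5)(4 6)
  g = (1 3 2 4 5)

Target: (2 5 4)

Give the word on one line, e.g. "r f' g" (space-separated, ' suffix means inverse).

g r

  after g: (1 3 2 4 5)
  after r: (2 5 4)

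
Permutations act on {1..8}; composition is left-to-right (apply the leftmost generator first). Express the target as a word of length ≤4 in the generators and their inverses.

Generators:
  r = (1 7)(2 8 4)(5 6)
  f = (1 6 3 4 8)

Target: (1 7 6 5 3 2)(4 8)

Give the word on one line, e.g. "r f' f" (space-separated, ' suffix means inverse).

  after r: (1 7)(2 8 4)(5 6)
  after f: (1 7 6 5 3 4 2)
  after r': (2 7 5 3 8)
  after r': (1 7 6 5 3 2)(4 8)

r f r' r'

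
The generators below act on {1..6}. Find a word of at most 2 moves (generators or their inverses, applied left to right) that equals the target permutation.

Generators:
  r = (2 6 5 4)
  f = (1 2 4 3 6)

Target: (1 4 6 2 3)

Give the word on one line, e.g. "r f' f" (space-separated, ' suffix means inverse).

f f

  after f: (1 2 4 3 6)
  after f: (1 4 6 2 3)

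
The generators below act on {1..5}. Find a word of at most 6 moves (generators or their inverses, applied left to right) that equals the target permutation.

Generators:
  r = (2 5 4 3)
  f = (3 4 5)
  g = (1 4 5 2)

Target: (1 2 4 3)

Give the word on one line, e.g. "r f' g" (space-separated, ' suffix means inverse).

g' r g f'

  after g': (1 2 5 4)
  after r: (1 5 3 2 4)
  after g: (1 2 5 3)
  after f': (1 2 4 3)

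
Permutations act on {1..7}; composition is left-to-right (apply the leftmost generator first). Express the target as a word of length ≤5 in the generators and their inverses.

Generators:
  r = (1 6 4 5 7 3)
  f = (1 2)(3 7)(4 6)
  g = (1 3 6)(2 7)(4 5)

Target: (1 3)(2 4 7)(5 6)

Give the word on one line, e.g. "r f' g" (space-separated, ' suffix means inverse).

  after f': (1 2)(3 7)(4 6)
  after g': (1 7)(2 6 5 4 3)
  after f': (1 3)(2 4 7)(5 6)

f' g' f'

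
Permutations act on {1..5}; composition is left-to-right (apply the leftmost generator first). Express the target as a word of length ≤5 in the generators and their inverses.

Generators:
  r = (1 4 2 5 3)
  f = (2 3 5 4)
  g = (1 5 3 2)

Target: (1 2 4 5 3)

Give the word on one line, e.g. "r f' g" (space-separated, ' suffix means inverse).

  after f': (2 4 5 3)
  after r: (1 4 3 5)
  after g: (1 4 2)
  after r: (1 2 4 5 3)

f' r g r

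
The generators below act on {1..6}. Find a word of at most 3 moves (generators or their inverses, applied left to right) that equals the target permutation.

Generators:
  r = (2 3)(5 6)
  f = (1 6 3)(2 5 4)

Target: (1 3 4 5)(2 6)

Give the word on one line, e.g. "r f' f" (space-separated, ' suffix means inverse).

  after r': (2 3)(5 6)
  after f': (1 3 4 5)(2 6)

r' f'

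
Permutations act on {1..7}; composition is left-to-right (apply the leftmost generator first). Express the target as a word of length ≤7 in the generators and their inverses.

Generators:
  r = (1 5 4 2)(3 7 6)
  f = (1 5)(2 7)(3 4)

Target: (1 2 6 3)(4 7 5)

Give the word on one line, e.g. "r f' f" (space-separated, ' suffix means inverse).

  after f: (1 5)(2 7)(3 4)
  after r': (2 3 5)(4 6 7)
  after r': (1 2 6 3)(4 7 5)
  after f: (1 7)(2 6 4)(3 5)
  after f: (1 2 6 3)(4 7 5)

f r' r' f f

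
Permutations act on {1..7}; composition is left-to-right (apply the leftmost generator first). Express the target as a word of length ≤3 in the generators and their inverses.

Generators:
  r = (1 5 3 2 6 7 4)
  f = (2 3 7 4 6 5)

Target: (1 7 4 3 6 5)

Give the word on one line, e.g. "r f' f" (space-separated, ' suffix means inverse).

r' f'

  after r': (1 4 7 6 2 3 5)
  after f': (1 7 4 3 6 5)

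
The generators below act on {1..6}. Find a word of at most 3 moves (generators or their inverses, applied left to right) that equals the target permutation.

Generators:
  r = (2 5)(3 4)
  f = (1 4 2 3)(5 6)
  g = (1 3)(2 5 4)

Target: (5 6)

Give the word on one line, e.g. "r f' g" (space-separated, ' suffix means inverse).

r g f

  after r: (2 5)(3 4)
  after g: (1 3 2 4)
  after f: (5 6)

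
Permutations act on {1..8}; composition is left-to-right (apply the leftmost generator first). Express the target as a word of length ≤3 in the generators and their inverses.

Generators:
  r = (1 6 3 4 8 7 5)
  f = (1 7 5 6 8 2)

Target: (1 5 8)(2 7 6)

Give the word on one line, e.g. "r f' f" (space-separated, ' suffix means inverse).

f f

  after f: (1 7 5 6 8 2)
  after f: (1 5 8)(2 7 6)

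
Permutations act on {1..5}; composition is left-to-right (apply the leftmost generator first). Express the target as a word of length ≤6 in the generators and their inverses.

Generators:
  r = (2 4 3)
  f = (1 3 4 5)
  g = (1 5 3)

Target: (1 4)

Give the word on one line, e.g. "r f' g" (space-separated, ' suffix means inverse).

  after f: (1 3 4 5)
  after g: (3 4)
  after f: (1 3 5)
  after f: (1 4 5 3)
  after g': (1 4)

f g f f g'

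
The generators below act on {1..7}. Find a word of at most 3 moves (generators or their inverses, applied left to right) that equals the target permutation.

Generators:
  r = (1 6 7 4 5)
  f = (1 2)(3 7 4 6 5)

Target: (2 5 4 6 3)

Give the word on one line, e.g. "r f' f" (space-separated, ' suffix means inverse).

f' r f

  after f': (1 2)(3 5 6 4 7)
  after r: (1 2 6 5 7 3)
  after f: (2 5 4 6 3)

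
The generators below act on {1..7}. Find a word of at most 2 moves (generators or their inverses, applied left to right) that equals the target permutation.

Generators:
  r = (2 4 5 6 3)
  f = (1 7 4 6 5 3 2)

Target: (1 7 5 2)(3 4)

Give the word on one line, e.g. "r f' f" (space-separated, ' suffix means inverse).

f r

  after f: (1 7 4 6 5 3 2)
  after r: (1 7 5 2)(3 4)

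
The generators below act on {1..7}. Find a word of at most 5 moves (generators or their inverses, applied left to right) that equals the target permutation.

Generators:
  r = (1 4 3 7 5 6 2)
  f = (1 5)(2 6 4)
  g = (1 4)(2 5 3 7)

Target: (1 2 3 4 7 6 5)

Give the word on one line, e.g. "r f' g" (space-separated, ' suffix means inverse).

  after r: (1 4 3 7 5 6 2)
  after f': (1 6 4 3 7)(2 5)
  after g: (1 6)(2 3)(4 7)
  after f': (1 2 3 4 7 6 5)

r f' g f'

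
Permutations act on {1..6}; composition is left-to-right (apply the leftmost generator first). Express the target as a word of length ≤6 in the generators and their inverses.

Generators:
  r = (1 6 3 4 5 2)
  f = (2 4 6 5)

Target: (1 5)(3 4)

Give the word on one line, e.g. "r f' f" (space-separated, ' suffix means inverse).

r f' f' r'

  after r: (1 6 3 4 5 2)
  after f': (1 4 6 3 2)
  after f': (1 2)(3 5 6)
  after r': (1 5)(3 4)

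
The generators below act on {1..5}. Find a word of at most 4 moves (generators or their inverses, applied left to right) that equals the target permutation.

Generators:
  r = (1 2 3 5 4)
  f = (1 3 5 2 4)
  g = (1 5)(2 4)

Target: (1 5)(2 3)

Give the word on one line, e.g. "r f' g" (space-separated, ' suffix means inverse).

  after f: (1 3 5 2 4)
  after g: (1 3)(4 5)
  after r: (1 5)(2 3)

f g r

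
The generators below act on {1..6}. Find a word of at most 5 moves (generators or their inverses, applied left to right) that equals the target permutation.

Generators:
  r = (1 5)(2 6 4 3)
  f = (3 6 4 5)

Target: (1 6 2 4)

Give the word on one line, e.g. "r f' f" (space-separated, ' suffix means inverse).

  after r: (1 5)(2 6 4 3)
  after f': (1 4 5)(2 3)
  after r': (1 6 2 4)

r f' r'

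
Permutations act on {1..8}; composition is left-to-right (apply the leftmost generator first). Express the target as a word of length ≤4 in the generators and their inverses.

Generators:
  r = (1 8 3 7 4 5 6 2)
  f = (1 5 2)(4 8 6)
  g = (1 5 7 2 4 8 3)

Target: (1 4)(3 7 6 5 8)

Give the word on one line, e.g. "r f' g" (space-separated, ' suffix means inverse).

  after r: (1 8 3 7 4 5 6 2)
  after f: (1 6)(2 5 4)(3 7 8)
  after f: (1 4)(3 7 6 5 8)

r f f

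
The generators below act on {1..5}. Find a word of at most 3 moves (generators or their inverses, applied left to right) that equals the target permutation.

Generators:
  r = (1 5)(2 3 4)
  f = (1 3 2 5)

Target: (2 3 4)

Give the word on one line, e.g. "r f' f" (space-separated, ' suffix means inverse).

r' r'

  after r': (1 5)(2 4 3)
  after r': (2 3 4)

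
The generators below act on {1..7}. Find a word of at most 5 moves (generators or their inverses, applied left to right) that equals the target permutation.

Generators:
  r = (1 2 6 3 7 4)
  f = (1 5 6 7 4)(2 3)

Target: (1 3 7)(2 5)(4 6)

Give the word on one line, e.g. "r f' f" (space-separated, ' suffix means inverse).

  after f: (1 5 6 7 4)(2 3)
  after f: (1 6 4 5 7)
  after r': (1 2)(3 6 7 4 5)
  after f: (1 3 7)(2 5)(4 6)

f f r' f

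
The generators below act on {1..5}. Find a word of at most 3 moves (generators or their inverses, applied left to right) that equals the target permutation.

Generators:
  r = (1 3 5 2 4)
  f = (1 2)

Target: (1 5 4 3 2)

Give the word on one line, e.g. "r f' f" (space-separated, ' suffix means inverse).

r r

  after r: (1 3 5 2 4)
  after r: (1 5 4 3 2)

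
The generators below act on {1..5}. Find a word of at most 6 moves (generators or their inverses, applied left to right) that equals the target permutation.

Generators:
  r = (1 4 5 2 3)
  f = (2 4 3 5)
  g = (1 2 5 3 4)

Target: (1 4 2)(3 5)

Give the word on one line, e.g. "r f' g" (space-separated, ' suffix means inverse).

r' g f r g'

  after r': (1 3 2 5 4)
  after g: (1 4 2 3 5)
  after f: (1 3 2 5)
  after r: (4 5)
  after g': (1 4 2)(3 5)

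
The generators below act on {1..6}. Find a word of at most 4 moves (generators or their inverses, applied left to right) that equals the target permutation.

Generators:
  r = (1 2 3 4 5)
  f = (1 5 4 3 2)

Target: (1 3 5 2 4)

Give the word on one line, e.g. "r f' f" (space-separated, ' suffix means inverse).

  after f': (1 2 3 4 5)
  after r: (1 3 5 2 4)

f' r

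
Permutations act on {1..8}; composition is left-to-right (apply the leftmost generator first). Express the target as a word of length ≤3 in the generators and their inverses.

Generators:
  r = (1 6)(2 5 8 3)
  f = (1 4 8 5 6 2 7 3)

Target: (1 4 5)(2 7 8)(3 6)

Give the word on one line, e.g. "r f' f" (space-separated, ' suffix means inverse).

f r'

  after f: (1 4 8 5 6 2 7 3)
  after r': (1 4 5)(2 7 8)(3 6)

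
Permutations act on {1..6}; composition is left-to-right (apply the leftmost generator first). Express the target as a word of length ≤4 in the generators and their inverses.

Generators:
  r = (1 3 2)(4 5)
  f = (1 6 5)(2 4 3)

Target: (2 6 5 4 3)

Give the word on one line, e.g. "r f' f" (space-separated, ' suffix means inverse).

  after f': (1 5 6)(2 3 4)
  after r': (1 4 3 5 6 2)
  after f: (1 3)(2 6 4)
  after r': (2 6 5 4 3)

f' r' f r'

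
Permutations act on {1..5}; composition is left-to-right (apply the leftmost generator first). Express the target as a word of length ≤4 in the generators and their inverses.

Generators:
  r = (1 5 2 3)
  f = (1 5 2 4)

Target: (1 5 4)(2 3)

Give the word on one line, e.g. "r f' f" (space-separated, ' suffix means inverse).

  after f': (1 4 2 5)
  after f': (1 2)(4 5)
  after r': (1 5 4)(2 3)

f' f' r'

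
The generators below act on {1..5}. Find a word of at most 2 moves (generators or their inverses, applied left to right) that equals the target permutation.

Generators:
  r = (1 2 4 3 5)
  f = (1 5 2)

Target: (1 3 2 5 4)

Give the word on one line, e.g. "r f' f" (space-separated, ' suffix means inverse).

r' r'

  after r': (1 5 3 4 2)
  after r': (1 3 2 5 4)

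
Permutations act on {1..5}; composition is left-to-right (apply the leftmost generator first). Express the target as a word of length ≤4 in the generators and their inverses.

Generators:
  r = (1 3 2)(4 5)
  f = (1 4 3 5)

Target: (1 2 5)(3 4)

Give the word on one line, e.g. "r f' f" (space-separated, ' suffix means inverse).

r r f

  after r: (1 3 2)(4 5)
  after r: (1 2 3)
  after f: (1 2 5)(3 4)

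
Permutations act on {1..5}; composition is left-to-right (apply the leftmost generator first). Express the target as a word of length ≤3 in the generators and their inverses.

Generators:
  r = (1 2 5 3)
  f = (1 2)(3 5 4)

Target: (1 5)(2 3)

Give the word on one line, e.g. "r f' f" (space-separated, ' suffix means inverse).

  after r: (1 2 5 3)
  after r: (1 5)(2 3)

r r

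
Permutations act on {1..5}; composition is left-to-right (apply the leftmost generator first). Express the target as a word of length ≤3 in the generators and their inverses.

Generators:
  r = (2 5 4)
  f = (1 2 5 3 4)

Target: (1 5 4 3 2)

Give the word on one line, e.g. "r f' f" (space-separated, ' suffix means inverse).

f' r'

  after f': (1 4 3 5 2)
  after r': (1 5 4 3 2)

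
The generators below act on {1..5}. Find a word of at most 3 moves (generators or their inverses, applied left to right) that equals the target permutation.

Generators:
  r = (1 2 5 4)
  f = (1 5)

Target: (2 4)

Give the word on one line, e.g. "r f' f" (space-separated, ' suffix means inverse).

  after f: (1 5)
  after r': (1 2)(4 5)
  after r': (2 4)

f r' r'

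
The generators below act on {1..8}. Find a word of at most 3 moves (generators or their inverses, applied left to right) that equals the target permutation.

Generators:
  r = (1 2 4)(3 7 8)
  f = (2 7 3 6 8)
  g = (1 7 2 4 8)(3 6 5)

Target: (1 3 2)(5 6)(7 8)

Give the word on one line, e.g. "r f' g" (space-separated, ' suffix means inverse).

  after f': (2 8 6 3 7)
  after g': (1 8 3)(2 4)(5 6)
  after r: (1 3 2)(5 6)(7 8)

f' g' r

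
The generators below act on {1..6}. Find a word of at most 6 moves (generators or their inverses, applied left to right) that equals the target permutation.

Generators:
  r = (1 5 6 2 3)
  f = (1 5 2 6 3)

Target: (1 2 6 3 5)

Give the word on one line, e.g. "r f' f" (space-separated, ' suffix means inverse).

  after r: (1 5 6 2 3)
  after f': (2 6 5)
  after r: (1 5 3)
  after f: (1 2 6 3 5)

r f' r f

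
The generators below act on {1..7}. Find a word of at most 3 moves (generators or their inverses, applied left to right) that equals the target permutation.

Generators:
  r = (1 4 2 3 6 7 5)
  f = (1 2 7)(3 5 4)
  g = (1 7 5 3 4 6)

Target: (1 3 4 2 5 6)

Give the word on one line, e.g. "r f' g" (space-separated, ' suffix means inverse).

r g'

  after r: (1 4 2 3 6 7 5)
  after g': (1 3 4 2 5 6)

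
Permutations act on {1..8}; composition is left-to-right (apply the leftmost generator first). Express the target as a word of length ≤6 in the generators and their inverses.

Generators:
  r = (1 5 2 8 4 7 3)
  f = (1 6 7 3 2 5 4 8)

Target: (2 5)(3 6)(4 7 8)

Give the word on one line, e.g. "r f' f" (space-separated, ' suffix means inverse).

  after f': (1 8 4 5 2 3 7 6)
  after f': (1 4 2 7)(3 6 8 5)
  after r: (1 7 5)(2 3 6 4 8)
  after r: (1 3 6 7 2)
  after r: (2 5)(3 6)(4 7 8)

f' f' r r r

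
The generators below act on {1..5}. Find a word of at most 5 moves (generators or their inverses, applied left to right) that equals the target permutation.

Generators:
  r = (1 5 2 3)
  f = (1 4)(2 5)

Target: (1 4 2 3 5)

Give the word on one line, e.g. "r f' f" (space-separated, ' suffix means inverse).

  after f: (1 4)(2 5)
  after r: (1 4 5 3)
  after r: (1 4 2 3 5)

f r r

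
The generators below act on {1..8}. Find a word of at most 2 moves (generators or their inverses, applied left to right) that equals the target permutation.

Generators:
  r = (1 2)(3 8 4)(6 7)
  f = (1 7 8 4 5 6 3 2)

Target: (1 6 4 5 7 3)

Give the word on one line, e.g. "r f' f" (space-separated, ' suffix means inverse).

  after f: (1 7 8 4 5 6 3 2)
  after r': (1 6 4 5 7 3)

f r'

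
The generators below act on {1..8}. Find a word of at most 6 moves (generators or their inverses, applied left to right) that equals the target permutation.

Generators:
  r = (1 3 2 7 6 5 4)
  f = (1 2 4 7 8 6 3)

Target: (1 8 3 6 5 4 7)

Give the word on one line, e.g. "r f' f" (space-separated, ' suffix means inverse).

  after r': (1 4 5 6 7 2 3)
  after f': (1 2 6 4 5 8 7)
  after r': (1 3)(2 7 4 6 5 8)
  after f': (1 6 5 7 2 4 8)
  after f': (1 8 3 6 5 4 7)

r' f' r' f' f'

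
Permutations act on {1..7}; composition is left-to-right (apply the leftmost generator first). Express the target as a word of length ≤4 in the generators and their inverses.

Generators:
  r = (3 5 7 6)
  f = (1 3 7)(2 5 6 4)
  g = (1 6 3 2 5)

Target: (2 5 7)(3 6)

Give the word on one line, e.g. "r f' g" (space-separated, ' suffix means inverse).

  after g: (1 6 3 2 5)
  after g: (1 3 5 6 2)
  after r': (1 6 2)(5 7)
  after g': (2 5 7)(3 6)

g g r' g'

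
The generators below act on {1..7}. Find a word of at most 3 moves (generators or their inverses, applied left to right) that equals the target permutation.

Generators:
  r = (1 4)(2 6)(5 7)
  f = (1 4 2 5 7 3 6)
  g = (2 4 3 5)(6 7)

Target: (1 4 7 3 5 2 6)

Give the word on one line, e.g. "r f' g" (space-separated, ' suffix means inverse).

  after g': (2 5 3 4)(6 7)
  after g': (2 3)(4 5)
  after f: (1 4 7 3 5 2 6)

g' g' f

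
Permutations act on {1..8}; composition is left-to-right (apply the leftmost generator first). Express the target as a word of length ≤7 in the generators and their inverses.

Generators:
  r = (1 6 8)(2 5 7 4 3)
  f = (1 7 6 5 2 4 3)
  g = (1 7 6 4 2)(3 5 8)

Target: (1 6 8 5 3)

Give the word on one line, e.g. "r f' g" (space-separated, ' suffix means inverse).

r' g' r f' r

  after r': (1 8 6)(2 3 4 7 5)
  after g': (1 5 4)(2 8 7 3 6)
  after r: (1 7 2)(3 8 4 6 5)
  after f': (2 3 8)(4 7 5)
  after r: (1 6 8 5 3)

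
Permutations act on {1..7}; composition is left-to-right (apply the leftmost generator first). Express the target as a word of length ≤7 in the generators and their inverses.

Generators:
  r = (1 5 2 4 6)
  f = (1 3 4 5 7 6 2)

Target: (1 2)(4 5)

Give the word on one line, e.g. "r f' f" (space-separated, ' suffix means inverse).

  after f: (1 3 4 5 7 6 2)
  after r': (1 3 2 6 5 7 4)
  after r': (1 3 5 7 2 4 6)
  after f': (2 3 4 7 6)
  after f': (1 2)(4 5)

f r' r' f' f'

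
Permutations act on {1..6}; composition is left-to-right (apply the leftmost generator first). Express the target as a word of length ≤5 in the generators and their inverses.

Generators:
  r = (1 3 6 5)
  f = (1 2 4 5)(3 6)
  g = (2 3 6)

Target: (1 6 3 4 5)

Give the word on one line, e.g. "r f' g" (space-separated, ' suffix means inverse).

  after g': (2 6 3)
  after f: (1 2 3 4 5)
  after g': (1 6 3 4 5)

g' f g'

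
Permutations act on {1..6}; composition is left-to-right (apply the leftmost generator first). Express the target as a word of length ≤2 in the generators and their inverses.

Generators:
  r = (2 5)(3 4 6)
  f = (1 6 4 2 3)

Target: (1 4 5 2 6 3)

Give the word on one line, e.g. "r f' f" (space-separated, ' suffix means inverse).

  after f: (1 6 4 2 3)
  after r': (1 4 5 2 6 3)

f r'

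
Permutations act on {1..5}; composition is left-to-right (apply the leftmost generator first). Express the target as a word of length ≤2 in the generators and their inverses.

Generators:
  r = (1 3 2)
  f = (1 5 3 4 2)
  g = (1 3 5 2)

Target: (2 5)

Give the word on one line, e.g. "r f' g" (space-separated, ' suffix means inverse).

  after r': (1 2 3)
  after g: (2 5)

r' g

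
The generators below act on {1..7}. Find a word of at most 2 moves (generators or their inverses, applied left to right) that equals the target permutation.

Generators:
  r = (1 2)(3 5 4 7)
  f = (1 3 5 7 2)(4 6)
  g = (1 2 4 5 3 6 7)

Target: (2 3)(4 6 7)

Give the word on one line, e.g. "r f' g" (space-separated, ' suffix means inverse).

  after f': (1 2 7 5 3)(4 6)
  after r: (2 3)(4 6 7)

f' r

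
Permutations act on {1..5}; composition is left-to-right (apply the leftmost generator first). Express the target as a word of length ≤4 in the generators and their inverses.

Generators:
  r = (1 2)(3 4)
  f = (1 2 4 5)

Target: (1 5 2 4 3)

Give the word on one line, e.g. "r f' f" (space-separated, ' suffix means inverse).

  after r': (1 2)(3 4)
  after f': (2 5 4 3)
  after f': (1 5 2 4 3)

r' f' f'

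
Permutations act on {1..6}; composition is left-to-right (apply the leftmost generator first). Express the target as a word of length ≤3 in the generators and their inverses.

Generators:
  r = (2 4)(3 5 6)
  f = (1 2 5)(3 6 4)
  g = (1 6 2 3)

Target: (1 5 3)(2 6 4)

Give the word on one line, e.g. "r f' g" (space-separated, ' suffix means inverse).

  after g: (1 6 2 3)
  after r': (1 5 3)(2 6 4)

g r'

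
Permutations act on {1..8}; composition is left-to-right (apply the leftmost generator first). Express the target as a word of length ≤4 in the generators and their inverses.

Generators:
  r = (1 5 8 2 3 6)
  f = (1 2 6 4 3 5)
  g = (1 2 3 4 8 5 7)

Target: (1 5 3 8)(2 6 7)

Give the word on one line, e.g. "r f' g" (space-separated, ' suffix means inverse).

r g' f' r'

  after r: (1 5 8 2 3 6)
  after g': (1 8)(3 6 7 5 4)
  after f': (1 8 5 6 7 3 2)
  after r': (1 5 3 8)(2 6 7)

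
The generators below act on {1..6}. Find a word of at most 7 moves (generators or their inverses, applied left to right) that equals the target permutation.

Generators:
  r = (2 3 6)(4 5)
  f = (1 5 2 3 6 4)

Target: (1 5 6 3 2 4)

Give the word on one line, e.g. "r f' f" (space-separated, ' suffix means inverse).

  after r: (2 3 6)(4 5)
  after r: (2 6 3)
  after f: (1 5 2 4)
  after r: (1 4)(2 5 3 6)
  after r: (1 5 6 3 2 4)

r r f r r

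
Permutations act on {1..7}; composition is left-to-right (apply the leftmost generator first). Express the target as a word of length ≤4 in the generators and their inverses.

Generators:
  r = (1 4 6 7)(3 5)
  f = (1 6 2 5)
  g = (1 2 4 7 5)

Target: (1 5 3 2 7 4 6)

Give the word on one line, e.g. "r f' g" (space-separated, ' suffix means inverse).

  after r: (1 4 6 7)(3 5)
  after g: (1 7 2 4 6 5 3)
  after g: (1 5 3 2 7 4 6)

r g g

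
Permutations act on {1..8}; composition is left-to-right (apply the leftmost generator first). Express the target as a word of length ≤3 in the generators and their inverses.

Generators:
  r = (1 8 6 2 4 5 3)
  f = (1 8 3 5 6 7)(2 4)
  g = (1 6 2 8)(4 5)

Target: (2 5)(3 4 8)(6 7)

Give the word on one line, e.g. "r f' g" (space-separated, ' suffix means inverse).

f g

  after f: (1 8 3 5 6 7)(2 4)
  after g: (2 5)(3 4 8)(6 7)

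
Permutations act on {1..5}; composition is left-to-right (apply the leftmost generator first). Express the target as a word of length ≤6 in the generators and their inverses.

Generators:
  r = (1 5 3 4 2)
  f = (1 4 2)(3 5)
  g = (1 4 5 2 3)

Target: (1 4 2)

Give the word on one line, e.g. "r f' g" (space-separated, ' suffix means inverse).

  after f': (1 2 4)(3 5)
  after g: (1 3 2 5)
  after g: (4 5)
  after r': (1 2 4)(3 5)
  after f': (1 4 2)

f' g g r' f'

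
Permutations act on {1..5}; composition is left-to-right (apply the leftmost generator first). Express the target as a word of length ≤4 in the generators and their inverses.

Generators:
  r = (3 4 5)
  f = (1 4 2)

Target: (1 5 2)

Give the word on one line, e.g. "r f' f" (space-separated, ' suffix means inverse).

r' f r

  after r': (3 5 4)
  after f: (1 4 3 5 2)
  after r: (1 5 2)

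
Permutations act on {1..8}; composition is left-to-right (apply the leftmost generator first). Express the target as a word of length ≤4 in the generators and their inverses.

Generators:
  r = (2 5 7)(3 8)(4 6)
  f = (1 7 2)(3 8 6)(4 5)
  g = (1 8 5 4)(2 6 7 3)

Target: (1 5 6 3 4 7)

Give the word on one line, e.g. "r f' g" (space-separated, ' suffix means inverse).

  after f': (1 2 7)(3 6 8)(4 5)
  after r: (1 5 6 3 4 7)

f' r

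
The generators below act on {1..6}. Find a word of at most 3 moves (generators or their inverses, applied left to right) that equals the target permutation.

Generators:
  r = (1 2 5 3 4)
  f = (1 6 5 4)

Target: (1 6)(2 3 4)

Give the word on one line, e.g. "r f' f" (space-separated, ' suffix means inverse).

r r f'

  after r: (1 2 5 3 4)
  after r: (1 5 4 2 3)
  after f': (1 6)(2 3 4)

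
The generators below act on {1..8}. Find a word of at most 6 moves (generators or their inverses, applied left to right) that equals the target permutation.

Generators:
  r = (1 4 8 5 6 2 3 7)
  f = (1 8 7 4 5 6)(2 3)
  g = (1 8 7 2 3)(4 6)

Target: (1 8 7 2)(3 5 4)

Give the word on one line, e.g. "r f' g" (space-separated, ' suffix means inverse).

r g' g' f' f'

  after r: (1 4 8 5 6 2 3 7)
  after g': (1 6 7 3 8 5 4)
  after g': (1 4 3)(2 7)(5 6 8)
  after f': (1 7 3 6)(2 8 4)
  after f': (1 8 7 2)(3 5 4)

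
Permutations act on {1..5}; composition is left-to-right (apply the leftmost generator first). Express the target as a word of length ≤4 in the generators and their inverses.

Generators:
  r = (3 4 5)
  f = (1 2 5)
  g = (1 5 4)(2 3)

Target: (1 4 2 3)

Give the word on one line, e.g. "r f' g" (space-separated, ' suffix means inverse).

r' g'

  after r': (3 5 4)
  after g': (1 4 2 3)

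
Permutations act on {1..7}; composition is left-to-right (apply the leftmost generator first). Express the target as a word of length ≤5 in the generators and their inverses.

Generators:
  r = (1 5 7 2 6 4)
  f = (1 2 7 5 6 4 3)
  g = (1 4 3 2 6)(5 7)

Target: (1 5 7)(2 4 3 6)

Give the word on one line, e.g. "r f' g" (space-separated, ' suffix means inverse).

  after r: (1 5 7 2 6 4)
  after g: (1 7 6 3 2)
  after g: (1 5 7)(2 4 3 6)

r g g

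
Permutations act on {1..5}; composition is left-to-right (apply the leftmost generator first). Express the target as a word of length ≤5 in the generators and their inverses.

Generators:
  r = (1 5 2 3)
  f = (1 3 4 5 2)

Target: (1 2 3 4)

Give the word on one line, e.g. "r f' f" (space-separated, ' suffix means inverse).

  after r: (1 5 2 3)
  after f: (1 2 4 5)
  after r: (1 3)(2 4)
  after r: (2 4 3 5)
  after f': (1 2 3 4)

r f r r f'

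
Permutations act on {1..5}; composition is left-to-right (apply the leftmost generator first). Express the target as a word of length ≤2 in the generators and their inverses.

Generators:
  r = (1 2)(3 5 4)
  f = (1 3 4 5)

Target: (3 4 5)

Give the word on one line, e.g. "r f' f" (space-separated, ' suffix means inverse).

  after r: (1 2)(3 5 4)
  after r: (3 4 5)

r r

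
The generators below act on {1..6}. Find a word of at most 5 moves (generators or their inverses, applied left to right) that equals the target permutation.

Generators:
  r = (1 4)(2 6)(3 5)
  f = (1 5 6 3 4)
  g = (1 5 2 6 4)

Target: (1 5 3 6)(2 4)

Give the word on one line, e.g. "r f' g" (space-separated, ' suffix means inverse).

  after g': (1 4 6 2 5)
  after g': (1 6 5 4 2)
  after r': (1 2 4 6 3 5)
  after r': (1 6 5 4 2)
  after f': (1 5 3 6)(2 4)

g' g' r' r' f'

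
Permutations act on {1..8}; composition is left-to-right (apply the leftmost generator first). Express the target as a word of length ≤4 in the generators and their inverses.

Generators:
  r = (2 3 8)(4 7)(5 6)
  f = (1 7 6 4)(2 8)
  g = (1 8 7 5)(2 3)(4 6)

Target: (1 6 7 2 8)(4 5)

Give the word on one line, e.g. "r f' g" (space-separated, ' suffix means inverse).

  after g: (1 8 7 5)(2 3)(4 6)
  after g: (1 7)(5 8)
  after g: (1 5 7 8)(2 3)(4 6)
  after r: (1 6 7 2 8)(4 5)

g g g r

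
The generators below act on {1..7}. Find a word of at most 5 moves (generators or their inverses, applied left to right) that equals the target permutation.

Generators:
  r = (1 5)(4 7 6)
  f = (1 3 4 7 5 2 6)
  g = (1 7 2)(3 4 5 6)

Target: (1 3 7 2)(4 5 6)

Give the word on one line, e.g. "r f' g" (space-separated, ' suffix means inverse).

  after f: (1 3 4 7 5 2 6)
  after g: (1 4 2 3 5)(6 7)
  after f': (1 3 7 2)(4 5 6)

f g f'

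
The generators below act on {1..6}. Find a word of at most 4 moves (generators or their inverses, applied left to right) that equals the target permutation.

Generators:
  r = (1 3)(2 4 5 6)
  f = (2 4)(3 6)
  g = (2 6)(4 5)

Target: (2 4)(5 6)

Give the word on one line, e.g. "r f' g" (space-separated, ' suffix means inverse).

r' r' g'

  after r': (1 3)(2 6 5 4)
  after r': (2 5)(4 6)
  after g': (2 4)(5 6)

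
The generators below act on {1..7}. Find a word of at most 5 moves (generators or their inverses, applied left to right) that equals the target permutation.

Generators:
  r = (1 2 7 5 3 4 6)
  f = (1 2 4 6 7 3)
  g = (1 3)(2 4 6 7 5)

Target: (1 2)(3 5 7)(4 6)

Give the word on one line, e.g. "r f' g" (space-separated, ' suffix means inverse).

g' r g'

  after g': (1 3)(2 5 7 6 4)
  after r: (1 4 7)(2 3)
  after g': (1 2)(3 5 7)(4 6)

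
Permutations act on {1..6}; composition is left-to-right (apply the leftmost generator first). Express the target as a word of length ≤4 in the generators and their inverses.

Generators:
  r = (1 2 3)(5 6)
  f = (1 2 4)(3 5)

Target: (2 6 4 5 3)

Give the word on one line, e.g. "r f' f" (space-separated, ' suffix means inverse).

  after r: (1 2 3)(5 6)
  after f: (1 4)(2 5 6 3)
  after r': (1 4 3)(2 6)
  after f: (2 6 4 5 3)

r f r' f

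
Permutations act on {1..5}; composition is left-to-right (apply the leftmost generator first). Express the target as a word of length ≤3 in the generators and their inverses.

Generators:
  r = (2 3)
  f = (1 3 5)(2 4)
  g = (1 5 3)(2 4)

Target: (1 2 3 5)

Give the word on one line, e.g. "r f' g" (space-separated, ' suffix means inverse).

g f' r

  after g: (1 5 3)(2 4)
  after f': (1 3 5)
  after r: (1 2 3 5)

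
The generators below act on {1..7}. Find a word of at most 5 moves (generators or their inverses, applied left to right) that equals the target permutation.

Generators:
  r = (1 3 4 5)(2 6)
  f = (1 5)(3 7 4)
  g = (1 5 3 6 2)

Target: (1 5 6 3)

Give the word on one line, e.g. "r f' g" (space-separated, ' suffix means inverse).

f g' f r f'

  after f: (1 5)(3 7 4)
  after g': (2 6 3 7 4 5)
  after f: (1 5 2 6 7 3 4)
  after r: (3 5 6 7 4)
  after f': (1 5 6 3)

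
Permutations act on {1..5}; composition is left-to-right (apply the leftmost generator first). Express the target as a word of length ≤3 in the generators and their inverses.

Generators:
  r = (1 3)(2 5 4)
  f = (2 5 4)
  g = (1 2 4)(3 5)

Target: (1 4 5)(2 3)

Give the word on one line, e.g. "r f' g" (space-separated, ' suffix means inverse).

  after f: (2 5 4)
  after g: (1 2 3 5)
  after f': (1 4 5)(2 3)

f g f'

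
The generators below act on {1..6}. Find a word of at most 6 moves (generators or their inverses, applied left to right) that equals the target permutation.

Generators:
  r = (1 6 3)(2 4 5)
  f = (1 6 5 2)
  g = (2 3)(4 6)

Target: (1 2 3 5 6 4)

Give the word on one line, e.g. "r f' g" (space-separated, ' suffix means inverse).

r g' f' r'

  after r: (1 6 3)(2 4 5)
  after g': (1 4 5 3)(2 6)
  after f': (1 4 6 5 3 2)
  after r': (1 2 3 5 6 4)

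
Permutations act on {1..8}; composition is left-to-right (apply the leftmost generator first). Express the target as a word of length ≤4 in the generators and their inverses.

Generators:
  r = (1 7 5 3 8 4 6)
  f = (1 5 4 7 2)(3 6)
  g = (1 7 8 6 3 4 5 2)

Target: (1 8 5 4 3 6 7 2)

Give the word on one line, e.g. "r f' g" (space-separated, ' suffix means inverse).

r g

  after r: (1 7 5 3 8 4 6)
  after g: (1 8 5 4 3 6 7 2)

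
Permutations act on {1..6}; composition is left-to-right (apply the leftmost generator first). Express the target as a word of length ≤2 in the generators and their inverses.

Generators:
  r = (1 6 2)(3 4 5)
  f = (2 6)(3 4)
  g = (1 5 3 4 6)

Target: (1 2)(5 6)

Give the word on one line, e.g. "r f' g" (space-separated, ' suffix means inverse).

  after r': (1 2 6)(3 5 4)
  after g: (1 2)(5 6)

r' g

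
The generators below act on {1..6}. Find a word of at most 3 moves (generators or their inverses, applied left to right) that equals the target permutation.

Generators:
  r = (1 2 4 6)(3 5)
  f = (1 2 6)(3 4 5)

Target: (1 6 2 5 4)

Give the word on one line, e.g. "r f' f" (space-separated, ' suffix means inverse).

  after r: (1 2 4 6)(3 5)
  after f: (1 6 2 5 4)

r f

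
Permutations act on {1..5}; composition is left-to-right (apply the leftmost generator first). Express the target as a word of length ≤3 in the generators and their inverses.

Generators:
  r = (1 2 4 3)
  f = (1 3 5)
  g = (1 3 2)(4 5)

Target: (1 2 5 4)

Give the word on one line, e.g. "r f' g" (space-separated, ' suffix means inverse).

g' f

  after g': (1 2 3)(4 5)
  after f: (1 2 5 4)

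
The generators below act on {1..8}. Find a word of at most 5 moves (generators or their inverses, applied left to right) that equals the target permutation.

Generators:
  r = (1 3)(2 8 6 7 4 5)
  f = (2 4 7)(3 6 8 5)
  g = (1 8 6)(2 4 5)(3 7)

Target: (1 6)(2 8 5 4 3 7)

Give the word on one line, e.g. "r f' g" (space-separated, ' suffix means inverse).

  after f': (2 7 4)(3 5 8 6)
  after r': (1 3 4 5 2 6)
  after f: (1 6)(2 8 5 4 3 7)

f' r' f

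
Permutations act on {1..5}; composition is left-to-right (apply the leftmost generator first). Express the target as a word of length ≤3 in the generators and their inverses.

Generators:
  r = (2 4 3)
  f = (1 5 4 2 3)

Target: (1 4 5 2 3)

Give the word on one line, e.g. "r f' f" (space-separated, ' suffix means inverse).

r f f

  after r: (2 4 3)
  after f: (1 5 4)
  after f: (1 4 5 2 3)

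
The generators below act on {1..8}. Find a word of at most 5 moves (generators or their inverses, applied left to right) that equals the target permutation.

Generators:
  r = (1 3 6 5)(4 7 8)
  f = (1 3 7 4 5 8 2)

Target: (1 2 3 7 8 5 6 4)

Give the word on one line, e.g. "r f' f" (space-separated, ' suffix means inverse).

r' f f

  after r': (1 5 6 3)(4 8 7)
  after f: (1 8 4 2)(5 6 7)
  after f: (1 2 3 7 8 5 6 4)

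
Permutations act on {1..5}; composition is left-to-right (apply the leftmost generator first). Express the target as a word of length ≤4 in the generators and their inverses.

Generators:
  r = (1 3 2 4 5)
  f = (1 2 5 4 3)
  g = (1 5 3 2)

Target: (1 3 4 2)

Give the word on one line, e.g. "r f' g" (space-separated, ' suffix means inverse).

r' g' r

  after r': (1 5 4 2 3)
  after g': (2 5 4 3)
  after r: (1 3 4 2)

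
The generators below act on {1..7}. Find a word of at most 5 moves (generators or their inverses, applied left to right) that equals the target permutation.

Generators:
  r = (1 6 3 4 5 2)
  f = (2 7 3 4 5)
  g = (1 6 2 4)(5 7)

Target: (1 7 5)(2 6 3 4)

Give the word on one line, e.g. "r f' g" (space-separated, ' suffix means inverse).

r' f r r

  after r': (1 2 5 4 3 6)
  after f: (1 7 3 6)
  after r: (1 7 4 5 2)
  after r: (1 7 5)(2 6 3 4)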